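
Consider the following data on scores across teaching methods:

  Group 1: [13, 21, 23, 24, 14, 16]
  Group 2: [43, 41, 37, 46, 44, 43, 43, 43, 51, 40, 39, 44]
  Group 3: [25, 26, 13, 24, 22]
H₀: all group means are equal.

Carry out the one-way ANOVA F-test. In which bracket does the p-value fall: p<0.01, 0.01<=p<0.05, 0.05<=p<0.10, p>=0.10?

p-value bracket: p<0.01

Group means [18.50, 42.83, 22.00], grand mean 31.957
SSB = Σnᵢ(x̄ᵢ−x̄)² = 3001.790; SSW = ΣΣ(x−x̄ᵢ)² = 363.167
MSB = 3001.790/2 = 1500.8949; MSW = 363.167/20 = 18.1583
F = MSB/MSW = 82.6560
df = (2, 20)
p-value (upper-tail) = 0.00000
→ bracket: p<0.01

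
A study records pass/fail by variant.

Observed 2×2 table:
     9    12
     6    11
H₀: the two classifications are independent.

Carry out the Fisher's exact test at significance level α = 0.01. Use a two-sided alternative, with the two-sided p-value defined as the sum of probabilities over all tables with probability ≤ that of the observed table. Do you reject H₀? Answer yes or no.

reject H₀: no

Margins: r₁=21, r₂=17, c₁=15, c₂=23, n=38
p_obs = C(21,9)·C(17,6)/C(38,15); sum pmf over tables with pmf ≤ p_obs
p-value (two-sided) = 0.74421
At α=0.01: p ≥ α → fail to reject H₀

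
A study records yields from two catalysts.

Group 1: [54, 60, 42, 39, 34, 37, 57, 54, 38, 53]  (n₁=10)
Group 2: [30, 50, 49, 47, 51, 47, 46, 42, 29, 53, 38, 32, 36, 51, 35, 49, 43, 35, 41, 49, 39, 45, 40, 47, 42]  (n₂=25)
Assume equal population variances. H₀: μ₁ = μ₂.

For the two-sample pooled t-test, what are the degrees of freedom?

df = n₁ + n₂ − 2 = 10 + 25 − 2 = 33

degrees of freedom = 33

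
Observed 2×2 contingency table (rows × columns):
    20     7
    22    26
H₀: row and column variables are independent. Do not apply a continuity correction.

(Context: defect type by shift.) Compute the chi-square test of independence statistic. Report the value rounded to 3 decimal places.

Row totals [27, 48], col totals [42, 33], n=75
χ² = (20−15.12)²/15.12 + (7−11.88)²/11.88 + (22−26.88)²/26.88 + (26−21.12)²/21.12 = 5.5931
df = 1

test statistic = 5.593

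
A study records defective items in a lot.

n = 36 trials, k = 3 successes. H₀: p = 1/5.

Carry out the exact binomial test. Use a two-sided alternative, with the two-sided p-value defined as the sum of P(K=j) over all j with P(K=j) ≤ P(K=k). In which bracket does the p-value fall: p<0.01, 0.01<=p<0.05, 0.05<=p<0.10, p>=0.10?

p-value bracket: 0.05<=p<0.10

Exact binomial: n=36, k=3, p₀=1/5=0.2000
P(X=j) = C(n,j)·p₀^j·(1−p₀)^(n−j); p = Σ P(X=j) over j with P(X=j) ≤ P(X=3)
p-value (two-sided) = 0.09465
→ bracket: 0.05<=p<0.10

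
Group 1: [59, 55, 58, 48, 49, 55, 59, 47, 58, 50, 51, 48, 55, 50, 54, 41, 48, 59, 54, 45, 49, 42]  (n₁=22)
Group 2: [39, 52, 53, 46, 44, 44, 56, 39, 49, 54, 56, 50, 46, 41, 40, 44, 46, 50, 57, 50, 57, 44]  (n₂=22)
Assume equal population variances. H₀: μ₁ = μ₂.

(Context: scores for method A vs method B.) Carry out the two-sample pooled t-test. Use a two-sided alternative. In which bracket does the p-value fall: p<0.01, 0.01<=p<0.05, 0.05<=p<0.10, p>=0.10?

x̄₁=51.545, s₁=5.431, n₁=22
x̄₂=48.045, s₂=5.900, n₂=22
s_p² = [21·5.431² + 21·5.900²]/42 = 32.1526
SE = √(s_p²·(1/22+1/22)) = 1.7097
t = (51.545−48.045)/1.7097 = 2.0472
df = 42
p-value (two-sided) = 0.04693
→ bracket: 0.01<=p<0.05

p-value bracket: 0.01<=p<0.05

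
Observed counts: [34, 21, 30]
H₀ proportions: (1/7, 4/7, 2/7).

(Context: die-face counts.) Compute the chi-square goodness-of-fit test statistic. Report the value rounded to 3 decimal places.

test statistic = 56.338

n = 85; E_i = n·p_i = [12.14, 48.57, 24.29]
χ² = (34−12.14)²/12.14 + (21−48.57)²/48.57 + (30−24.29)²/24.29 = 56.3382
df = 2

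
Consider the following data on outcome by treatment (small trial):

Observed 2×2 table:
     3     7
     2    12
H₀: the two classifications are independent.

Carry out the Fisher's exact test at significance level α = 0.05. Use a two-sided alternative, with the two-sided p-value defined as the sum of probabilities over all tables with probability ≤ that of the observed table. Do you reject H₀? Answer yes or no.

Margins: r₁=10, r₂=14, c₁=5, c₂=19, n=24
p_obs = C(10,3)·C(14,2)/C(24,5); sum pmf over tables with pmf ≤ p_obs
p-value (two-sided) = 0.61462
At α=0.05: p ≥ α → fail to reject H₀

reject H₀: no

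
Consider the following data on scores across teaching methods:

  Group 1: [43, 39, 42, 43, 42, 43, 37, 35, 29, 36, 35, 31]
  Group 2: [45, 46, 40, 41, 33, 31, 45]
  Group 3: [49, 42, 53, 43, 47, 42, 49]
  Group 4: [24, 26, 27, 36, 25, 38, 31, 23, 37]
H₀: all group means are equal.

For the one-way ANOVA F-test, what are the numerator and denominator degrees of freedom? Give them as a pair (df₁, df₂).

k = 4 groups, N = 35 total
df = (k−1, N−k) = (4−1, 35−4) = (3, 31)

degrees of freedom = [3, 31]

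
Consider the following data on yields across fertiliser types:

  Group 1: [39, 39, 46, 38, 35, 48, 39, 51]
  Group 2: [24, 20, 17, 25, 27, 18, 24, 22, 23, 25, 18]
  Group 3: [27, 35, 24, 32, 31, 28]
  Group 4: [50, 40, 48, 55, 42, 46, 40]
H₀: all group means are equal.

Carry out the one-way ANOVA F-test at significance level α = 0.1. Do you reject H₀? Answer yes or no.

reject H₀: yes

Group means [41.88, 22.09, 29.50, 45.86], grand mean 33.625
SSB = Σnᵢ(x̄ᵢ−x̄)² = 3157.359; SSW = ΣΣ(x−x̄ᵢ)² = 604.141
MSB = 3157.359/3 = 1052.4529; MSW = 604.141/28 = 21.5765
F = MSB/MSW = 48.7778
df = (3, 28)
p-value (upper-tail) = 0.00000
At α=0.1: p < α → reject H₀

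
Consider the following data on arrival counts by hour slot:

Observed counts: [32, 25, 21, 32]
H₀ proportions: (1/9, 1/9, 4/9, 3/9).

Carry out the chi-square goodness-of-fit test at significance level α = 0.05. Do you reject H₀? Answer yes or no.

reject H₀: yes

n = 110; E_i = n·p_i = [12.22, 12.22, 48.89, 36.67]
χ² = (32−12.22)²/12.22 + (25−12.22)²/12.22 + (21−48.89)²/48.89 + (32−36.67)²/36.67 = 61.8659
df = 3
p-value (upper-tail) = 0.00000
At α=0.05: p < α → reject H₀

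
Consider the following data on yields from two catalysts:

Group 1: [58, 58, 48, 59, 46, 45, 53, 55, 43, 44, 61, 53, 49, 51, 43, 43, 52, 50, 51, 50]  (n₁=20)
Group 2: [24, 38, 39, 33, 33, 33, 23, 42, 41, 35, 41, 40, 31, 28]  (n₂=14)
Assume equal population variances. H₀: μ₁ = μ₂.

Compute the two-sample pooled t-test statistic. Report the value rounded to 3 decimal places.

x̄₁=50.600, s₁=5.623, n₁=20
x̄₂=34.357, s₂=6.246, n₂=14
s_p² = [19·5.623² + 13·6.246²]/32 = 34.6254
SE = √(s_p²·(1/20+1/14)) = 2.0505
t = (50.600−34.357)/2.0505 = 7.9214
df = 32

test statistic = 7.921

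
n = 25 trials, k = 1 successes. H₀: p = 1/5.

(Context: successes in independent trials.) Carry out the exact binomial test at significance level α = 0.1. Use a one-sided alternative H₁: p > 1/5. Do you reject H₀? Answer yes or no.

Exact binomial: n=25, k=1, p₀=1/5=0.2000
P(X≥1) from Σ C(n,i)·p₀^i·(1−p₀)^(n−i)
p-value (one-sided, H₁ greater) = 0.99622
At α=0.1: p ≥ α → fail to reject H₀

reject H₀: no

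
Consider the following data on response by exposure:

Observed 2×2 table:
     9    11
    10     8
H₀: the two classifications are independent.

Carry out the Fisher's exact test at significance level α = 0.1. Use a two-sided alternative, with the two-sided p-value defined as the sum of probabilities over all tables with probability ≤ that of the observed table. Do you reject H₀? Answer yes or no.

reject H₀: no

Margins: r₁=20, r₂=18, c₁=19, c₂=19, n=38
p_obs = C(20,9)·C(18,10)/C(38,19); sum pmf over tables with pmf ≤ p_obs
p-value (two-sided) = 0.74585
At α=0.1: p ≥ α → fail to reject H₀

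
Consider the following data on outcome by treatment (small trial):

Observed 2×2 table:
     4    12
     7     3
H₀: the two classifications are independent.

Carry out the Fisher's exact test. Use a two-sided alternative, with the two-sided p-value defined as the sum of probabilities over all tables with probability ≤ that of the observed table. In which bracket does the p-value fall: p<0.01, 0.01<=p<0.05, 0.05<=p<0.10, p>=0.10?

p-value bracket: 0.01<=p<0.05

Margins: r₁=16, r₂=10, c₁=11, c₂=15, n=26
p_obs = C(16,4)·C(10,7)/C(26,11); sum pmf over tables with pmf ≤ p_obs
p-value (two-sided) = 0.04262
→ bracket: 0.01<=p<0.05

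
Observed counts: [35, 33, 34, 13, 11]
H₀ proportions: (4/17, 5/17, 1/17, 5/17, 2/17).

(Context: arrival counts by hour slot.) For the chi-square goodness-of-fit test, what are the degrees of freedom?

df = k − 1 = 5 − 1 = 4

degrees of freedom = 4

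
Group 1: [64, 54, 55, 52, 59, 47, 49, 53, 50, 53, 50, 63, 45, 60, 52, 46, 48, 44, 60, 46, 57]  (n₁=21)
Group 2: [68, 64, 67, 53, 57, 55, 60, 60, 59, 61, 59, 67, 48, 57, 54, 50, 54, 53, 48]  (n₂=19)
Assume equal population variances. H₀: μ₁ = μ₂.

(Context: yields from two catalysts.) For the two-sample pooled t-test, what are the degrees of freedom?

df = n₁ + n₂ − 2 = 21 + 19 − 2 = 38

degrees of freedom = 38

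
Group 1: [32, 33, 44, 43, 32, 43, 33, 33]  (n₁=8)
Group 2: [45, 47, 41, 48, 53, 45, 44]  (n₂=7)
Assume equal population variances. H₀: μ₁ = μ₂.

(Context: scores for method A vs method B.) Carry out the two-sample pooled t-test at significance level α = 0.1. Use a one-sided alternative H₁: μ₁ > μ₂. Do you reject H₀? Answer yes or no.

x̄₁=36.625, s₁=5.579, n₁=8
x̄₂=46.143, s₂=3.761, n₂=7
s_p² = [7·5.579² + 6·3.761²]/13 = 23.2871
SE = √(s_p²·(1/8+1/7)) = 2.4975
t = (36.625−46.143)/2.4975 = -3.8109
df = 13
p-value (one-sided, H₁ greater) = 0.99892
At α=0.1: p ≥ α → fail to reject H₀

reject H₀: no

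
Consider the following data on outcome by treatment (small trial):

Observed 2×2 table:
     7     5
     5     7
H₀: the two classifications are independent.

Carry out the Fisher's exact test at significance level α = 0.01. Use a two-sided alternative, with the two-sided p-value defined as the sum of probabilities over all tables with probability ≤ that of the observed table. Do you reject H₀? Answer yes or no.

reject H₀: no

Margins: r₁=12, r₂=12, c₁=12, c₂=12, n=24
p_obs = C(12,7)·C(12,5)/C(24,12); sum pmf over tables with pmf ≤ p_obs
p-value (two-sided) = 0.68427
At α=0.01: p ≥ α → fail to reject H₀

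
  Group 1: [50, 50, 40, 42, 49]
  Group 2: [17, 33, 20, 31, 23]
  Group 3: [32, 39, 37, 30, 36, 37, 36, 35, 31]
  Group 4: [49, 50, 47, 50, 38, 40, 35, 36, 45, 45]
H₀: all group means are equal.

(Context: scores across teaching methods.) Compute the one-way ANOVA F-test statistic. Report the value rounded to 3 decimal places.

Group means [46.20, 24.80, 34.78, 43.50], grand mean 38.034
SSB = Σnᵢ(x̄ᵢ−x̄)² = 1603.310; SSW = ΣΣ(x−x̄ᵢ)² = 663.656
MSB = 1603.310/3 = 534.4367; MSW = 663.656/25 = 26.5462
F = MSB/MSW = 20.1323
df = (3, 25)

test statistic = 20.132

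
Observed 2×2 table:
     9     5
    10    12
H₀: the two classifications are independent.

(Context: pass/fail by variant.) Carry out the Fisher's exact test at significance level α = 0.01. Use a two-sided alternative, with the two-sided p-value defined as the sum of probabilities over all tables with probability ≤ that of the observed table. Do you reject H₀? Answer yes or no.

Margins: r₁=14, r₂=22, c₁=19, c₂=17, n=36
p_obs = C(14,9)·C(22,10)/C(36,19); sum pmf over tables with pmf ≤ p_obs
p-value (two-sided) = 0.32173
At α=0.01: p ≥ α → fail to reject H₀

reject H₀: no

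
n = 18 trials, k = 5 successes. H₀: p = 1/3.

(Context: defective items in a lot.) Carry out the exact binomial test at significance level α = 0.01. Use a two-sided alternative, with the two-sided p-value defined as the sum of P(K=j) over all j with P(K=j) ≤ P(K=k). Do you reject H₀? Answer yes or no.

reject H₀: no

Exact binomial: n=18, k=5, p₀=1/3=0.3333
P(X=j) = C(n,j)·p₀^j·(1−p₀)^(n−j); p = Σ P(X=j) over j with P(X=j) ≤ P(X=5)
p-value (two-sided) = 0.80373
At α=0.01: p ≥ α → fail to reject H₀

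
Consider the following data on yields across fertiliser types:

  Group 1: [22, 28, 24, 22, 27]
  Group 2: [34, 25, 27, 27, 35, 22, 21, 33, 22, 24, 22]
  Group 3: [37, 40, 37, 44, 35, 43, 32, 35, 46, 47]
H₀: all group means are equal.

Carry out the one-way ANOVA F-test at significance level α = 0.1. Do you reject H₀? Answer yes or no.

Group means [24.60, 26.55, 39.60], grand mean 31.192
SSB = Σnᵢ(x̄ᵢ−x̄)² = 1161.711; SSW = ΣΣ(x−x̄ᵢ)² = 542.327
MSB = 1161.711/2 = 580.8556; MSW = 542.327/23 = 23.5794
F = MSB/MSW = 24.6340
df = (2, 23)
p-value (upper-tail) = 0.00000
At α=0.1: p < α → reject H₀

reject H₀: yes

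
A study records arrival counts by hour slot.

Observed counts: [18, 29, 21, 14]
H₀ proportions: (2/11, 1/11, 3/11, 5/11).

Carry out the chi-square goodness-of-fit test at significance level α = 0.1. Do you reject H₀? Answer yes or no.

reject H₀: yes

n = 82; E_i = n·p_i = [14.91, 7.45, 22.36, 37.27]
χ² = (18−14.91)²/14.91 + (29−7.45)²/7.45 + (21−22.36)²/22.36 + (14−37.27)²/37.27 = 77.5268
df = 3
p-value (upper-tail) = 0.00000
At α=0.1: p < α → reject H₀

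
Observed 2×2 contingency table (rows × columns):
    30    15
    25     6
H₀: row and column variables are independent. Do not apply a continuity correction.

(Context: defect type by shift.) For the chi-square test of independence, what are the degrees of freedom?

df = (r−1)(c−1) = (2−1)·(2−1) = 1

degrees of freedom = 1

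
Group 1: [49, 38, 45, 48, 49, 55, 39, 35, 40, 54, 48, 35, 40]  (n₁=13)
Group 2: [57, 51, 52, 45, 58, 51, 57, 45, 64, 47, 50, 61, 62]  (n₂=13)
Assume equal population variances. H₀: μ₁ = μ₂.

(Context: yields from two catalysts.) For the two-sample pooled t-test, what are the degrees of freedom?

df = n₁ + n₂ − 2 = 13 + 13 − 2 = 24

degrees of freedom = 24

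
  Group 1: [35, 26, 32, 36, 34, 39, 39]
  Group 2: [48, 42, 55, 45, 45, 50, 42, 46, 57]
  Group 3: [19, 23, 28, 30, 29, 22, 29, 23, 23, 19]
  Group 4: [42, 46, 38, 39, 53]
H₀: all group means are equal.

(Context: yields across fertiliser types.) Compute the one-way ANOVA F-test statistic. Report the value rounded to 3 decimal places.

Group means [34.43, 47.78, 24.50, 43.60], grand mean 36.581
SSB = Σnᵢ(x̄ᵢ−x̄)² = 2866.579; SSW = ΣΣ(x−x̄ᵢ)² = 654.970
MSB = 2866.579/3 = 955.5262; MSW = 654.970/27 = 24.2581
F = MSB/MSW = 39.3899
df = (3, 27)

test statistic = 39.390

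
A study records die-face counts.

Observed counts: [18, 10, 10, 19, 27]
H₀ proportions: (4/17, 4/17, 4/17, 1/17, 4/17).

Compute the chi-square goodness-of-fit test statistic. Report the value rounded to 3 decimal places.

n = 84; E_i = n·p_i = [19.76, 19.76, 19.76, 4.94, 19.76]
χ² = (18−19.76)²/19.76 + (10−19.76)²/19.76 + (10−19.76)²/19.76 + (19−4.94)²/4.94 + (27−19.76)²/19.76 = 52.4554
df = 4

test statistic = 52.455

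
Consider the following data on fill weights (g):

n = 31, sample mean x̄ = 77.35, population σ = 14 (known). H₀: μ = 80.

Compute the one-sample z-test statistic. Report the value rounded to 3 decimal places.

SE = σ/√n = 14/√31 = 2.5145
z = (x̄−μ₀)/SE = (77.35−80)/2.5145 = -1.0539

test statistic = -1.054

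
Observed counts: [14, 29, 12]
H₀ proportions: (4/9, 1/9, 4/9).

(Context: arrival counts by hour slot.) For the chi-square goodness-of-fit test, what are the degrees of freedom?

degrees of freedom = 2

df = k − 1 = 3 − 1 = 2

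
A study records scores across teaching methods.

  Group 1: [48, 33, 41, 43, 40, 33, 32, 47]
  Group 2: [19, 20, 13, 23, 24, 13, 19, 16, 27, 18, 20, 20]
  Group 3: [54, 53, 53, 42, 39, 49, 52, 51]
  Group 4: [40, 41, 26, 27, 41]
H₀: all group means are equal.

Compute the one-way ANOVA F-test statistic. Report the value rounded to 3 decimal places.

Group means [39.62, 19.33, 49.12, 35.00], grand mean 33.848
SSB = Σnᵢ(x̄ᵢ−x̄)² = 4668.826; SSW = ΣΣ(x−x̄ᵢ)² = 933.417
MSB = 4668.826/3 = 1556.2753; MSW = 933.417/29 = 32.1868
F = MSB/MSW = 48.3514
df = (3, 29)

test statistic = 48.351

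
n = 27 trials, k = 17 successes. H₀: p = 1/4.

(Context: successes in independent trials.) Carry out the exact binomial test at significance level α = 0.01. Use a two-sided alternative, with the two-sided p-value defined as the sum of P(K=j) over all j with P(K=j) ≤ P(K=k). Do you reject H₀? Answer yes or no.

Exact binomial: n=27, k=17, p₀=1/4=0.2500
P(X=j) = C(n,j)·p₀^j·(1−p₀)^(n−j); p = Σ P(X=j) over j with P(X=j) ≤ P(X=17)
p-value (two-sided) = 0.00003
At α=0.01: p < α → reject H₀

reject H₀: yes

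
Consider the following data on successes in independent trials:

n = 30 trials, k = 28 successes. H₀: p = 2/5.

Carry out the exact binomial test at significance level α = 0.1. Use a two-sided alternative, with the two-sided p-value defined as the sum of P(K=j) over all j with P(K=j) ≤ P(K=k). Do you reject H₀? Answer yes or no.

reject H₀: yes

Exact binomial: n=30, k=28, p₀=2/5=0.4000
P(X=j) = C(n,j)·p₀^j·(1−p₀)^(n−j); p = Σ P(X=j) over j with P(X=j) ≤ P(X=28)
p-value (two-sided) = 0.00000
At α=0.1: p < α → reject H₀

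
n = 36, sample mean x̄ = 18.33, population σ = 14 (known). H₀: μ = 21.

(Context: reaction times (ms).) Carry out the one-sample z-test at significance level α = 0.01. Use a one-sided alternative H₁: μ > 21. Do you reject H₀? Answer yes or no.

reject H₀: no

SE = σ/√n = 14/√36 = 2.3333
z = (x̄−μ₀)/SE = (18.33−21)/2.3333 = -1.1443
p-value (one-sided, H₁ greater) = 0.87375
At α=0.01: p ≥ α → fail to reject H₀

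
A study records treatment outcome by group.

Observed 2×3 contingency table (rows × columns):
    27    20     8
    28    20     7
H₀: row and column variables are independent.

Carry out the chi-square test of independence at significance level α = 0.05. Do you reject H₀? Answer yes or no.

reject H₀: no

Row totals [55, 55], col totals [55, 40, 15], n=110
χ² = (27−27.50)²/27.50 + (20−20.00)²/20.00 + (8−7.50)²/7.50 + (28−27.50)²/27.50 + (20−20.00)²/20.00 + (7−7.50)²/7.50 = 0.0848
df = 2
p-value (upper-tail) = 0.95846
At α=0.05: p ≥ α → fail to reject H₀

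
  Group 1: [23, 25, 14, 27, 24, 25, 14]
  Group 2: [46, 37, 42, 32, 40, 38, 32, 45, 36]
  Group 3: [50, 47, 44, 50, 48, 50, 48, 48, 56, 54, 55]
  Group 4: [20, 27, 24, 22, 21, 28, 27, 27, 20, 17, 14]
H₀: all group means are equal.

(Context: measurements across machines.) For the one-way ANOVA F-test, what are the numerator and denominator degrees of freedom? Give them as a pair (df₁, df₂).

k = 4 groups, N = 38 total
df = (k−1, N−k) = (4−1, 38−4) = (3, 34)

degrees of freedom = [3, 34]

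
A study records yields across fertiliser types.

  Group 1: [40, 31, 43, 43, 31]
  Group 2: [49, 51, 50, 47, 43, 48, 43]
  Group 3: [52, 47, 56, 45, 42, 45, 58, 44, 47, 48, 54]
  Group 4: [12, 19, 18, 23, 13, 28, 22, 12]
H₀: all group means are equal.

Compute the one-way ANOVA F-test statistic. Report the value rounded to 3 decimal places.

test statistic = 61.358

Group means [37.60, 47.29, 48.91, 18.38], grand mean 38.839
SSB = Σnᵢ(x̄ᵢ−x̄)² = 4972.781; SSW = ΣΣ(x−x̄ᵢ)² = 729.413
MSB = 4972.781/3 = 1657.5936; MSW = 729.413/27 = 27.0153
F = MSB/MSW = 61.3576
df = (3, 27)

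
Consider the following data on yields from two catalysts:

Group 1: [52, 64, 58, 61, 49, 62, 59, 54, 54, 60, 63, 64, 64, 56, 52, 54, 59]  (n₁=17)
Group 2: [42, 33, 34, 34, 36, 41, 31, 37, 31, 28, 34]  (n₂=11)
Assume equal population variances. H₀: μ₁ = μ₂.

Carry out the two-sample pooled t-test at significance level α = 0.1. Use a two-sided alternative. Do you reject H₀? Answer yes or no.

x̄₁=57.941, s₁=4.802, n₁=17
x̄₂=34.636, s₂=4.202, n₂=11
s_p² = [16·4.802² + 10·4.202²]/26 = 20.9803
SE = √(s_p²·(1/17+1/11)) = 1.7724
t = (57.941−34.636)/1.7724 = 13.1487
df = 26
p-value (two-sided) = 0.00000
At α=0.1: p < α → reject H₀

reject H₀: yes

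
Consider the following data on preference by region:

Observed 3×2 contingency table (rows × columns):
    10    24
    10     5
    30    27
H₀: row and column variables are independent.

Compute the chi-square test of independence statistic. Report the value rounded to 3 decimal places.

test statistic = 7.273

Row totals [34, 15, 57], col totals [50, 56], n=106
χ² = (10−16.04)²/16.04 + (24−17.96)²/17.96 + (10−7.08)²/7.08 + (5−7.92)²/7.92 + (30−26.89)²/26.89 + (27−30.11)²/30.11 = 7.2729
df = 2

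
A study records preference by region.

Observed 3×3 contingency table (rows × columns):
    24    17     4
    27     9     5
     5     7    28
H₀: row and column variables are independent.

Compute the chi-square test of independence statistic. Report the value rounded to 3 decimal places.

Row totals [45, 41, 40], col totals [56, 33, 37], n=126
χ² = (24−20.00)²/20.00 + (17−11.79)²/11.79 + (4−13.21)²/13.21 + (27−18.22)²/18.22 + (9−10.74)²/10.74 + (5−12.04)²/12.04 + (5−17.78)²/17.78 + (7−10.48)²/10.48 + (28−11.75)²/11.75 = 50.9873
df = 4

test statistic = 50.987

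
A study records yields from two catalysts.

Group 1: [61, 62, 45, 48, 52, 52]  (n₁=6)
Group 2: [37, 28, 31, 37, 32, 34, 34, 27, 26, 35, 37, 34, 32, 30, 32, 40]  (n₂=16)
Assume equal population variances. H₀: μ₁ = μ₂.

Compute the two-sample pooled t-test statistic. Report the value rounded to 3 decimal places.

test statistic = 8.862

x̄₁=53.333, s₁=6.861, n₁=6
x̄₂=32.875, s₂=3.914, n₂=16
s_p² = [5·6.861² + 15·3.914²]/20 = 23.2542
SE = √(s_p²·(1/6+1/16)) = 2.3085
t = (53.333−32.875)/2.3085 = 8.8623
df = 20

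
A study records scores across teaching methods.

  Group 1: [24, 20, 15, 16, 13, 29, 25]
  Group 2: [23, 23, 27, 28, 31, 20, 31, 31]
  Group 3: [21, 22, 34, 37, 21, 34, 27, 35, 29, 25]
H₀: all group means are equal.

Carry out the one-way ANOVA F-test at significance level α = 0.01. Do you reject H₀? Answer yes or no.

reject H₀: no

Group means [20.29, 26.75, 28.50], grand mean 25.640
SSB = Σnᵢ(x̄ᵢ−x̄)² = 292.331; SSW = ΣΣ(x−x̄ᵢ)² = 685.429
MSB = 292.331/2 = 146.1657; MSW = 685.429/22 = 31.1558
F = MSB/MSW = 4.6914
df = (2, 22)
p-value (upper-tail) = 0.02009
At α=0.01: p ≥ α → fail to reject H₀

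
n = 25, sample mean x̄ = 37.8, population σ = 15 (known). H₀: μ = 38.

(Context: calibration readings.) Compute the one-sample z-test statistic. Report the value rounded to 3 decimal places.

test statistic = -0.067

SE = σ/√n = 15/√25 = 3.0000
z = (x̄−μ₀)/SE = (37.8−38)/3.0000 = -0.0667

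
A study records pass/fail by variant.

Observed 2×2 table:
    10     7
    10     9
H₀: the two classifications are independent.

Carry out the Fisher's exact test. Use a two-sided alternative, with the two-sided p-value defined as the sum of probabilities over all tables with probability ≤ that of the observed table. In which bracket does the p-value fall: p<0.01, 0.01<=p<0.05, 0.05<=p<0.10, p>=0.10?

p-value bracket: p>=0.10

Margins: r₁=17, r₂=19, c₁=20, c₂=16, n=36
p_obs = C(17,10)·C(19,10)/C(36,20); sum pmf over tables with pmf ≤ p_obs
p-value (two-sided) = 0.74857
→ bracket: p>=0.10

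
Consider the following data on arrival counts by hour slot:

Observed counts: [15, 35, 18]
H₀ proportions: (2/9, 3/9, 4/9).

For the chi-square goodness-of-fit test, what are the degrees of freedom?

df = k − 1 = 3 − 1 = 2

degrees of freedom = 2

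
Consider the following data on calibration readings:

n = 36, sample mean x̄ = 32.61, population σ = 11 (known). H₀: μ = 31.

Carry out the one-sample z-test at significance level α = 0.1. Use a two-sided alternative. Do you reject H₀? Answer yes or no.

SE = σ/√n = 11/√36 = 1.8333
z = (x̄−μ₀)/SE = (32.61−31)/1.8333 = 0.8782
p-value (two-sided) = 0.37985
At α=0.1: p ≥ α → fail to reject H₀

reject H₀: no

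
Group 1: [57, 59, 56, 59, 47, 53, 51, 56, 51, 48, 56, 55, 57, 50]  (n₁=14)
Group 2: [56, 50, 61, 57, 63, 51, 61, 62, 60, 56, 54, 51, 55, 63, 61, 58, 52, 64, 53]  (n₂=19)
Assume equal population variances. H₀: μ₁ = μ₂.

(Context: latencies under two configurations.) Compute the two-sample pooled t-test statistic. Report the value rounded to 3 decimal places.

test statistic = -2.188

x̄₁=53.929, s₁=3.931, n₁=14
x̄₂=57.263, s₂=4.593, n₂=19
s_p² = [13·3.931² + 18·4.593²]/31 = 18.7294
SE = √(s_p²·(1/14+1/19)) = 1.5243
t = (53.929−57.263)/1.5243 = -2.1876
df = 31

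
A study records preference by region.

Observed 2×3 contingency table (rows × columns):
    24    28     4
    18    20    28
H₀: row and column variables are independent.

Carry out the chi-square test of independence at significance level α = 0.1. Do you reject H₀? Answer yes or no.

Row totals [56, 66], col totals [42, 48, 32], n=122
χ² = (24−19.28)²/19.28 + (28−22.03)²/22.03 + (4−14.69)²/14.69 + (18−22.72)²/22.72 + (20−25.97)²/25.97 + (28−17.31)²/17.31 = 19.5018
df = 2
p-value (upper-tail) = 0.00006
At α=0.1: p < α → reject H₀

reject H₀: yes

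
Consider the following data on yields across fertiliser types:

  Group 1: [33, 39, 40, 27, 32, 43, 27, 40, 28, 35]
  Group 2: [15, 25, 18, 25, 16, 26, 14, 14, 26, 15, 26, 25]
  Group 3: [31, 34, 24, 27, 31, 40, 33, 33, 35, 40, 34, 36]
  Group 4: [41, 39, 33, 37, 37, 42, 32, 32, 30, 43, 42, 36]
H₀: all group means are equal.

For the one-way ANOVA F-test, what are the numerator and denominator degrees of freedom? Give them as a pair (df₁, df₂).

degrees of freedom = [3, 42]

k = 4 groups, N = 46 total
df = (k−1, N−k) = (4−1, 46−4) = (3, 42)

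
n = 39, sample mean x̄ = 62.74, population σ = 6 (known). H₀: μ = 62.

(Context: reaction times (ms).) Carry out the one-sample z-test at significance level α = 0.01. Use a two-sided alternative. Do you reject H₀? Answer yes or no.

reject H₀: no

SE = σ/√n = 6/√39 = 0.9608
z = (x̄−μ₀)/SE = (62.74−62)/0.9608 = 0.7702
p-value (two-sided) = 0.44117
At α=0.01: p ≥ α → fail to reject H₀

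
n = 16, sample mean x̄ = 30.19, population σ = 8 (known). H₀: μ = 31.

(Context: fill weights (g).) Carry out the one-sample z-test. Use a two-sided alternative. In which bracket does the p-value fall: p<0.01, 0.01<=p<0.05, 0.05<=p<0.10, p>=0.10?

p-value bracket: p>=0.10

SE = σ/√n = 8/√16 = 2.0000
z = (x̄−μ₀)/SE = (30.19−31)/2.0000 = -0.4050
p-value (two-sided) = 0.68548
→ bracket: p>=0.10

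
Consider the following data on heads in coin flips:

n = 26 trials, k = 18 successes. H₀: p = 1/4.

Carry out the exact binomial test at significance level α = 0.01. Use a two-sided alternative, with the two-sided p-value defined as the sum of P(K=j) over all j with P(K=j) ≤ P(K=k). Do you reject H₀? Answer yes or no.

reject H₀: yes

Exact binomial: n=26, k=18, p₀=1/4=0.2500
P(X=j) = C(n,j)·p₀^j·(1−p₀)^(n−j); p = Σ P(X=j) over j with P(X=j) ≤ P(X=18)
p-value (two-sided) = 0.00000
At α=0.01: p < α → reject H₀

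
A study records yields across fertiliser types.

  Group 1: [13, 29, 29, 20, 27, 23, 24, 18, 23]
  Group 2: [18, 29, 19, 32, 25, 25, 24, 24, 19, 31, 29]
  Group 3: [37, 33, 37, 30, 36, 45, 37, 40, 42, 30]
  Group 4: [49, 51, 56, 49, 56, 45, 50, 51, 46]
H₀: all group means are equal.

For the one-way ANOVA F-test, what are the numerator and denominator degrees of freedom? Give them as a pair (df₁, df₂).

k = 4 groups, N = 39 total
df = (k−1, N−k) = (4−1, 39−4) = (3, 35)

degrees of freedom = [3, 35]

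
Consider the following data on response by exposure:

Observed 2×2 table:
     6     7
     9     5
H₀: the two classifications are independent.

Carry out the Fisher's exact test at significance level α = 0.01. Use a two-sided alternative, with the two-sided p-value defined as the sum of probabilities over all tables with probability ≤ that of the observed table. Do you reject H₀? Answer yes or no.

reject H₀: no

Margins: r₁=13, r₂=14, c₁=15, c₂=12, n=27
p_obs = C(13,6)·C(14,9)/C(27,15); sum pmf over tables with pmf ≤ p_obs
p-value (two-sided) = 0.44948
At α=0.01: p ≥ α → fail to reject H₀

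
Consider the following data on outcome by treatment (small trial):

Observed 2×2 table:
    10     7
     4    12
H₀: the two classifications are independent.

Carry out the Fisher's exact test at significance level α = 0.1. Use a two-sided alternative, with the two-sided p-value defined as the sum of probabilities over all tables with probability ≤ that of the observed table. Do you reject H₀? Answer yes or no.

reject H₀: yes

Margins: r₁=17, r₂=16, c₁=14, c₂=19, n=33
p_obs = C(17,10)·C(16,4)/C(33,14); sum pmf over tables with pmf ≤ p_obs
p-value (two-sided) = 0.07986
At α=0.1: p < α → reject H₀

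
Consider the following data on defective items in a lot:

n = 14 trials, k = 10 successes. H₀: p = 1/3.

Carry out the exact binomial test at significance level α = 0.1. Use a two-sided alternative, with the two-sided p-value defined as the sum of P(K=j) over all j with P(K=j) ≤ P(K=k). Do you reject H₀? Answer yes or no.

reject H₀: yes

Exact binomial: n=14, k=10, p₀=1/3=0.3333
P(X=j) = C(n,j)·p₀^j·(1−p₀)^(n−j); p = Σ P(X=j) over j with P(X=j) ≤ P(X=10)
p-value (two-sided) = 0.00404
At α=0.1: p < α → reject H₀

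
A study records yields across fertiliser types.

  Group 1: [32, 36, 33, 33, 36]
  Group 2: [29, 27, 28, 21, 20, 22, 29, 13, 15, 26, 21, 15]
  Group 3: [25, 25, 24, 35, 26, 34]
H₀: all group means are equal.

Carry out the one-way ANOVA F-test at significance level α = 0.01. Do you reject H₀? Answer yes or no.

reject H₀: yes

Group means [34.00, 22.17, 28.17], grand mean 26.304
SSB = Σnᵢ(x̄ᵢ−x̄)² = 522.370; SSW = ΣΣ(x−x̄ᵢ)² = 496.500
MSB = 522.370/2 = 261.1848; MSW = 496.500/20 = 24.8250
F = MSB/MSW = 10.5210
df = (2, 20)
p-value (upper-tail) = 0.00076
At α=0.01: p < α → reject H₀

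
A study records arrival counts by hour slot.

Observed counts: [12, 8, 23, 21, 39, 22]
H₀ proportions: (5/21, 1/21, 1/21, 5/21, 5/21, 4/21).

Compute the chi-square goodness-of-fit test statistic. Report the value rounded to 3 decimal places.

test statistic = 65.714

n = 125; E_i = n·p_i = [29.76, 5.95, 5.95, 29.76, 29.76, 23.81]
χ² = (12−29.76)²/29.76 + (8−5.95)²/5.95 + (23−5.95)²/5.95 + (21−29.76)²/29.76 + (39−29.76)²/29.76 + (22−23.81)²/23.81 = 65.7136
df = 5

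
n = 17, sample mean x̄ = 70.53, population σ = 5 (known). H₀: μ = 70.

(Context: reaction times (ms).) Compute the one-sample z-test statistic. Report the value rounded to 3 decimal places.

test statistic = 0.437

SE = σ/√n = 5/√17 = 1.2127
z = (x̄−μ₀)/SE = (70.53−70)/1.2127 = 0.4370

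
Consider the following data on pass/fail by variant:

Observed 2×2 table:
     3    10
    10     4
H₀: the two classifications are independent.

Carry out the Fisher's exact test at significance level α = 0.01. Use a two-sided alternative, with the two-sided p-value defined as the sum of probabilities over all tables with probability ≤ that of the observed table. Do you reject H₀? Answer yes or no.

Margins: r₁=13, r₂=14, c₁=13, c₂=14, n=27
p_obs = C(13,3)·C(14,10)/C(27,13); sum pmf over tables with pmf ≤ p_obs
p-value (two-sided) = 0.02130
At α=0.01: p ≥ α → fail to reject H₀

reject H₀: no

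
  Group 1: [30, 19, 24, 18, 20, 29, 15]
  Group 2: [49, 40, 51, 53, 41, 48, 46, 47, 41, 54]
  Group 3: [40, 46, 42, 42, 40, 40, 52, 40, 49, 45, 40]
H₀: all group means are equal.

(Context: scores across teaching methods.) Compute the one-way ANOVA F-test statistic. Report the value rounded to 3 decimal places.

Group means [22.14, 47.00, 43.27], grand mean 39.321
SSB = Σnᵢ(x̄ᵢ−x̄)² = 2827.068; SSW = ΣΣ(x−x̄ᵢ)² = 599.039
MSB = 2827.068/2 = 1413.5341; MSW = 599.039/25 = 23.9616
F = MSB/MSW = 58.9917
df = (2, 25)

test statistic = 58.992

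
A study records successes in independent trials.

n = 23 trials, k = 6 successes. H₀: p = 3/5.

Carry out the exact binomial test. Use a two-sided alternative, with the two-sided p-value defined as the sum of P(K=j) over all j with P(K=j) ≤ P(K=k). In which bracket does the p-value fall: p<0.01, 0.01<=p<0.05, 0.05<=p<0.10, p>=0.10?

p-value bracket: p<0.01

Exact binomial: n=23, k=6, p₀=3/5=0.6000
P(X=j) = C(n,j)·p₀^j·(1−p₀)^(n−j); p = Σ P(X=j) over j with P(X=j) ≤ P(X=6)
p-value (two-sided) = 0.00115
→ bracket: p<0.01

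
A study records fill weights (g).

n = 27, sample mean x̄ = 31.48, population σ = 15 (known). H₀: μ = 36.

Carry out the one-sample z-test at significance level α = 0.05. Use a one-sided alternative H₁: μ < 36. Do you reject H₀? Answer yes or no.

reject H₀: no

SE = σ/√n = 15/√27 = 2.8868
z = (x̄−μ₀)/SE = (31.48−36)/2.8868 = -1.5658
p-value (one-sided, H₁ less) = 0.05870
At α=0.05: p ≥ α → fail to reject H₀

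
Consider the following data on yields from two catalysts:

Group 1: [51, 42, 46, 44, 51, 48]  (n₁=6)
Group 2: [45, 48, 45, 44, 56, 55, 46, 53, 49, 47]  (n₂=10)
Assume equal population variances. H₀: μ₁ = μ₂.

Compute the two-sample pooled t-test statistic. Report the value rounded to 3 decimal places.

test statistic = -0.843

x̄₁=47.000, s₁=3.688, n₁=6
x̄₂=48.800, s₂=4.367, n₂=10
s_p² = [5·3.688² + 9·4.367²]/14 = 17.1143
SE = √(s_p²·(1/6+1/10)) = 2.1363
t = (47.000−48.800)/2.1363 = -0.8426
df = 14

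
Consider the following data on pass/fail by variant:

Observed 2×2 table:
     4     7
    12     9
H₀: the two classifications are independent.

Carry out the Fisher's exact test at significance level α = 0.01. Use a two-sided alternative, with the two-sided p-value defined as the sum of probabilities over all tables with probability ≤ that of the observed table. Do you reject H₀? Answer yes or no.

reject H₀: no

Margins: r₁=11, r₂=21, c₁=16, c₂=16, n=32
p_obs = C(11,4)·C(21,12)/C(32,16); sum pmf over tables with pmf ≤ p_obs
p-value (two-sided) = 0.45779
At α=0.01: p ≥ α → fail to reject H₀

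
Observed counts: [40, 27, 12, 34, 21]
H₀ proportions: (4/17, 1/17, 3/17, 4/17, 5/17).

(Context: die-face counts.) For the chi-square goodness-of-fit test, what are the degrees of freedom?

degrees of freedom = 4

df = k − 1 = 5 − 1 = 4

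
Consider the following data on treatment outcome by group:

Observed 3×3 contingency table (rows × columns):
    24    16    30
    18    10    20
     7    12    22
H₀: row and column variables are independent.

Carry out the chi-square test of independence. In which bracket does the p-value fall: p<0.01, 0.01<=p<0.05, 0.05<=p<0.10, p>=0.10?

Row totals [70, 48, 41], col totals [49, 38, 72], n=159
χ² = (24−21.57)²/21.57 + (16−16.73)²/16.73 + (30−31.70)²/31.70 + (18−14.79)²/14.79 + (10−11.47)²/11.47 + (20−21.74)²/21.74 + (7−12.64)²/12.64 + (12−9.80)²/9.80 + (22−18.57)²/18.57 = 5.0618
df = 4
p-value (upper-tail) = 0.28101
→ bracket: p>=0.10

p-value bracket: p>=0.10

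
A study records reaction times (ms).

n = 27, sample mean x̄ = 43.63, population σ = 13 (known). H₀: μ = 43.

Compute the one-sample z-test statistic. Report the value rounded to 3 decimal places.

SE = σ/√n = 13/√27 = 2.5019
z = (x̄−μ₀)/SE = (43.63−43)/2.5019 = 0.2518

test statistic = 0.252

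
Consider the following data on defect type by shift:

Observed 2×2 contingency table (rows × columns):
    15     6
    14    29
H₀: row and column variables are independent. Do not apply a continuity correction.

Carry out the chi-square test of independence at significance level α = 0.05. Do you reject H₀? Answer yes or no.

Row totals [21, 43], col totals [29, 35], n=64
χ² = (15−9.52)²/9.52 + (6−11.48)²/11.48 + (14−19.48)²/19.48 + (29−23.52)²/23.52 = 8.6028
df = 1
p-value (upper-tail) = 0.00336
At α=0.05: p < α → reject H₀

reject H₀: yes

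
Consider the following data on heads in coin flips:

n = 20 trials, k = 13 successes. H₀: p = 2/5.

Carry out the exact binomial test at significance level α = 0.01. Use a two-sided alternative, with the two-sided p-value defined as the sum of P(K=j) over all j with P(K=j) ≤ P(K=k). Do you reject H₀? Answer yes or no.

Exact binomial: n=20, k=13, p₀=2/5=0.4000
P(X=j) = C(n,j)·p₀^j·(1−p₀)^(n−j); p = Σ P(X=j) over j with P(X=j) ≤ P(X=13)
p-value (two-sided) = 0.03699
At α=0.01: p ≥ α → fail to reject H₀

reject H₀: no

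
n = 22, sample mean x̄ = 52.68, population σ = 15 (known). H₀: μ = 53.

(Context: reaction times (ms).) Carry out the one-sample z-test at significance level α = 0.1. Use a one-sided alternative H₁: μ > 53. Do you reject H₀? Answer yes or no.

SE = σ/√n = 15/√22 = 3.1980
z = (x̄−μ₀)/SE = (52.68−53)/3.1980 = -0.1001
p-value (one-sided, H₁ greater) = 0.53985
At α=0.1: p ≥ α → fail to reject H₀

reject H₀: no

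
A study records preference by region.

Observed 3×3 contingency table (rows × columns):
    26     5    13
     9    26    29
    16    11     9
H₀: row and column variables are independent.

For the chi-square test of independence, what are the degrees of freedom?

degrees of freedom = 4

df = (r−1)(c−1) = (3−1)·(3−1) = 4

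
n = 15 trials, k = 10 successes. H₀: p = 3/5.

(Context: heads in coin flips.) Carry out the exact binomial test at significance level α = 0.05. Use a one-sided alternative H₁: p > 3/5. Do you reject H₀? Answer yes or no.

Exact binomial: n=15, k=10, p₀=3/5=0.6000
P(X≥10) from Σ C(n,i)·p₀^i·(1−p₀)^(n−i)
p-value (one-sided, H₁ greater) = 0.40322
At α=0.05: p ≥ α → fail to reject H₀

reject H₀: no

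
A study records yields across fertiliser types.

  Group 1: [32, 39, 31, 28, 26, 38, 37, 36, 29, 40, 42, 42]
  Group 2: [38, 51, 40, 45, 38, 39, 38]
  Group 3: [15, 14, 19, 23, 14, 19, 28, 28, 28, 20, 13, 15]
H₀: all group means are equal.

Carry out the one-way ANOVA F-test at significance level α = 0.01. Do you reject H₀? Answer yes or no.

Group means [35.00, 41.29, 19.67], grand mean 30.484
SSB = Σnᵢ(x̄ᵢ−x̄)² = 2465.647; SSW = ΣΣ(x−x̄ᵢ)² = 864.095
MSB = 2465.647/2 = 1232.8233; MSW = 864.095/28 = 30.8605
F = MSB/MSW = 39.9482
df = (2, 28)
p-value (upper-tail) = 0.00000
At α=0.01: p < α → reject H₀

reject H₀: yes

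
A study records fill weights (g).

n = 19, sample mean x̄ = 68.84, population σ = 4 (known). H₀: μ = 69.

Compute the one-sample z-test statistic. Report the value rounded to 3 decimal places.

SE = σ/√n = 4/√19 = 0.9177
z = (x̄−μ₀)/SE = (68.84−69)/0.9177 = -0.1744

test statistic = -0.174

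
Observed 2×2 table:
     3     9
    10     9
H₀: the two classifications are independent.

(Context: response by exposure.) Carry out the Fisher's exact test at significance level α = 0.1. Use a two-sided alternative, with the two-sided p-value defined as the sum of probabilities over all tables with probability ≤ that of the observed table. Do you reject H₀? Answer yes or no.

Margins: r₁=12, r₂=19, c₁=13, c₂=18, n=31
p_obs = C(12,3)·C(19,10)/C(31,13); sum pmf over tables with pmf ≤ p_obs
p-value (two-sided) = 0.15815
At α=0.1: p ≥ α → fail to reject H₀

reject H₀: no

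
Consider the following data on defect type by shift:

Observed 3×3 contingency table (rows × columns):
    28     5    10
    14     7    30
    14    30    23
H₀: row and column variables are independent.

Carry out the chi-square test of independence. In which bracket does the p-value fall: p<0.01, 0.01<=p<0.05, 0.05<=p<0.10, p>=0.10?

Row totals [43, 51, 67], col totals [56, 42, 63], n=161
χ² = (28−14.96)²/14.96 + (5−11.22)²/11.22 + (10−16.83)²/16.83 + (14−17.74)²/17.74 + (7−13.30)²/13.30 + (30−19.96)²/19.96 + (14−23.30)²/23.30 + (30−17.48)²/17.48 + (23−26.22)²/26.22 = 39.5009
df = 4
p-value (upper-tail) = 0.00000
→ bracket: p<0.01

p-value bracket: p<0.01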